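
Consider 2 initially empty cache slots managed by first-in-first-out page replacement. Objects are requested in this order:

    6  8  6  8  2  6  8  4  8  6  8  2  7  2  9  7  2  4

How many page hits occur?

6 → fault, frames [6]
8 → fault, frames [6, 8]
6 → hit
8 → hit
2 → fault, evict 6, frames [8, 2]
6 → fault, evict 8, frames [2, 6]
8 → fault, evict 2, frames [6, 8]
4 → fault, evict 6, frames [8, 4]
8 → hit
6 → fault, evict 8, frames [4, 6]
8 → fault, evict 4, frames [6, 8]
2 → fault, evict 6, frames [8, 2]
7 → fault, evict 8, frames [2, 7]
2 → hit
9 → fault, evict 2, frames [7, 9]
7 → hit
2 → fault, evict 7, frames [9, 2]
4 → fault, evict 9, frames [2, 4]
Hits: 5.

5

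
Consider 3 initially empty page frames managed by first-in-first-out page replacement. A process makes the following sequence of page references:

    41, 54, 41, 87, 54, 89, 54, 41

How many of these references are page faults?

5

41: miss, frames (41)
54: miss, frames (41 54)
41: hit
87: miss, frames (41 54 87)
54: hit
89: miss, evict 41, frames (54 87 89)
54: hit
41: miss, evict 54, frames (87 89 41)
Page faults: 5.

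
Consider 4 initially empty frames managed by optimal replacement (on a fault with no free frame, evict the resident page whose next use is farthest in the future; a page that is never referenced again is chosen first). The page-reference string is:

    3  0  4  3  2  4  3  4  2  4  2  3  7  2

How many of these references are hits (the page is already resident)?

3 -> miss, frames [3]
0 -> miss, frames [3, 0]
4 -> miss, frames [3, 0, 4]
3 -> hit
2 -> miss, frames [3, 0, 4, 2]
4 -> hit
3 -> hit
4 -> hit
2 -> hit
4 -> hit
2 -> hit
3 -> hit
7 -> miss, evict 4, frames [3, 0, 2, 7]
2 -> hit
Hits: 9.

9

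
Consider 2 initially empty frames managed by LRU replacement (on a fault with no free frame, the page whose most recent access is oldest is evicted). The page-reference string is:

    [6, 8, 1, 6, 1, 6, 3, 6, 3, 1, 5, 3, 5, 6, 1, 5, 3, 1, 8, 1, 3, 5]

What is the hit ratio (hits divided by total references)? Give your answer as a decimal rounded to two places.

6 -> fault, frames (6)
8 -> fault, frames (6 8)
1 -> fault, evict 6, frames (8 1)
6 -> fault, evict 8, frames (1 6)
1 -> hit
6 -> hit
3 -> fault, evict 1, frames (6 3)
6 -> hit
3 -> hit
1 -> fault, evict 6, frames (3 1)
5 -> fault, evict 3, frames (1 5)
3 -> fault, evict 1, frames (5 3)
5 -> hit
6 -> fault, evict 3, frames (5 6)
1 -> fault, evict 5, frames (6 1)
5 -> fault, evict 6, frames (1 5)
3 -> fault, evict 1, frames (5 3)
1 -> fault, evict 5, frames (3 1)
8 -> fault, evict 3, frames (1 8)
1 -> hit
3 -> fault, evict 8, frames (1 3)
5 -> fault, evict 1, frames (3 5)
Hits: 6 of 22 references → 6/22 = 0.2727.

0.27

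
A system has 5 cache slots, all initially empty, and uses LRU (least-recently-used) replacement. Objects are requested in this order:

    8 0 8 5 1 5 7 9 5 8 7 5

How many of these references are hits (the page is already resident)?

8: miss, frames [8]
0: miss, frames [8, 0]
8: hit
5: miss, frames [0, 8, 5]
1: miss, frames [0, 8, 5, 1]
5: hit
7: miss, frames [0, 8, 1, 5, 7]
9: miss, evict 0, frames [8, 1, 5, 7, 9]
5: hit
8: hit
7: hit
5: hit
Hits: 6.

6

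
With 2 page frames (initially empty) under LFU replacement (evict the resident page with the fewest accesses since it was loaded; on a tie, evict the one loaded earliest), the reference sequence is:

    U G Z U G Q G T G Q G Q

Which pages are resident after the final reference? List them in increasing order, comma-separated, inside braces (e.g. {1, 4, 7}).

U: fault, frames {U}
G: fault, frames {U,G}
Z: fault, evict U, frames {G,Z}
U: fault, evict G, frames {Z,U}
G: fault, evict Z, frames {U,G}
Q: fault, evict U, frames {G,Q}
G: hit
T: fault, evict Q, frames {G,T}
G: hit
Q: fault, evict T, frames {G,Q}
G: hit
Q: hit

{G, Q}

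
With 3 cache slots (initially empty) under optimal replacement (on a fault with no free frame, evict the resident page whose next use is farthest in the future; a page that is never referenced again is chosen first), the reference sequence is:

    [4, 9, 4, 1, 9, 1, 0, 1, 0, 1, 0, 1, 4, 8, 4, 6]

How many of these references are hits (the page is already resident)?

10

4: fault, frames [4]
9: fault, frames [4, 9]
4: hit
1: fault, frames [4, 9, 1]
9: hit
1: hit
0: fault, evict 9, frames [4, 1, 0]
1: hit
0: hit
1: hit
0: hit
1: hit
4: hit
8: fault, evict 0, frames [4, 1, 8]
4: hit
6: fault, evict 8, frames [4, 1, 6]
Hits: 10.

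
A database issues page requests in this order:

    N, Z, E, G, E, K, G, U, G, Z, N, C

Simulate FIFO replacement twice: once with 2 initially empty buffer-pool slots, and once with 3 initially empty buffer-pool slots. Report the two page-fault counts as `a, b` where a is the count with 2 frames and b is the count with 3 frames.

2 frames: F F F F . F . F F F F F → 10 faults.
3 frames: F F F F . F . F . F F F → 9 faults.
9 < 10: adding a frame reduced faults, as is typical.

10, 9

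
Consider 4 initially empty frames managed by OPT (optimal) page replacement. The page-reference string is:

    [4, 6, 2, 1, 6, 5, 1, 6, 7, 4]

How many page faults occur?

4: fault, frames [4]
6: fault, frames [4, 6]
2: fault, frames [4, 6, 2]
1: fault, frames [4, 6, 2, 1]
6: hit
5: fault, evict 2, frames [4, 6, 1, 5]
1: hit
6: hit
7: fault, evict 5, frames [4, 6, 1, 7]
4: hit
Page faults: 6.

6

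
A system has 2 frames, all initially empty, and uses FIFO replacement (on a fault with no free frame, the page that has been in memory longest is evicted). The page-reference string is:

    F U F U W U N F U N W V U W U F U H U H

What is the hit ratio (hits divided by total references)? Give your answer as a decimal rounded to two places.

F → miss, frames (F)
U → miss, frames (F U)
F → hit
U → hit
W → miss, evict F, frames (U W)
U → hit
N → miss, evict U, frames (W N)
F → miss, evict W, frames (N F)
U → miss, evict N, frames (F U)
N → miss, evict F, frames (U N)
W → miss, evict U, frames (N W)
V → miss, evict N, frames (W V)
U → miss, evict W, frames (V U)
W → miss, evict V, frames (U W)
U → hit
F → miss, evict U, frames (W F)
U → miss, evict W, frames (F U)
H → miss, evict F, frames (U H)
U → hit
H → hit
Hits: 6 of 20 references → 6/20 = 0.3000.

0.30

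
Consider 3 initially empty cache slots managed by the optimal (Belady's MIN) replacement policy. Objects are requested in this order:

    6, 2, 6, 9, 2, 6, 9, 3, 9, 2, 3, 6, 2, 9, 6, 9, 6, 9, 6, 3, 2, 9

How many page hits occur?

16

6 -> miss, frames {6}
2 -> miss, frames {6,2}
6 -> hit
9 -> miss, frames {6,2,9}
2 -> hit
6 -> hit
9 -> hit
3 -> miss, evict 6, frames {2,9,3}
9 -> hit
2 -> hit
3 -> hit
6 -> miss, evict 3, frames {2,9,6}
2 -> hit
9 -> hit
6 -> hit
9 -> hit
6 -> hit
9 -> hit
6 -> hit
3 -> miss, evict 6, frames {2,9,3}
2 -> hit
9 -> hit
Hits: 16.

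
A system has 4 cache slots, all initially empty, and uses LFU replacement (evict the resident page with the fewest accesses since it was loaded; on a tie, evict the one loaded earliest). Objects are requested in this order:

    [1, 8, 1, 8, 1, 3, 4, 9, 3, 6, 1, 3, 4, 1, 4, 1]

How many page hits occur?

1: miss, frames {1}
8: miss, frames {1,8}
1: hit
8: hit
1: hit
3: miss, frames {1,8,3}
4: miss, frames {1,8,3,4}
9: miss, evict 3, frames {1,8,4,9}
3: miss, evict 4, frames {1,8,9,3}
6: miss, evict 9, frames {1,8,3,6}
1: hit
3: hit
4: miss, evict 6, frames {1,8,3,4}
1: hit
4: hit
1: hit
Hits: 8.

8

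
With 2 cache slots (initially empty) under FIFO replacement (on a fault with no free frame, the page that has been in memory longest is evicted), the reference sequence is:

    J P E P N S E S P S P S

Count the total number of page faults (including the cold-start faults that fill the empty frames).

J → fault, frames {J}
P → fault, frames {J,P}
E → fault, evict J, frames {P,E}
P → hit
N → fault, evict P, frames {E,N}
S → fault, evict E, frames {N,S}
E → fault, evict N, frames {S,E}
S → hit
P → fault, evict S, frames {E,P}
S → fault, evict E, frames {P,S}
P → hit
S → hit
Page faults: 8.

8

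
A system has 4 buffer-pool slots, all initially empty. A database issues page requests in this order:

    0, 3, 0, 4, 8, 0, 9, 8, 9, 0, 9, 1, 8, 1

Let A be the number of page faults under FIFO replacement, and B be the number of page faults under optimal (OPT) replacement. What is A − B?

Under FIFO: F F . F F . F . . F . F . . → 7 faults.
Under OPT: F F . F F . F . . . . F . . → 6 faults.
A − B = 7 − 6 = 1.

1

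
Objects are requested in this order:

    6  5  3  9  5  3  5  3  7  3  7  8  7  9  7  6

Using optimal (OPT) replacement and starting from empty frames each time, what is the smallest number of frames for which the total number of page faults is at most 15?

2

f=1: 16 faults
f=2: 9 faults
f=3: 7 faults
f=4: 6 faults
f=5: 6 faults
f=6: 6 faults
Smallest f with faults ≤ 15 is 2.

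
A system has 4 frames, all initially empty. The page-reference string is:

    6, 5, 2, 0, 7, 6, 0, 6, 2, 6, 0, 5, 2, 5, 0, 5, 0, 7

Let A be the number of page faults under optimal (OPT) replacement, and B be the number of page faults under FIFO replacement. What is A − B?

Under OPT: F F F F F . . . . . . F . . . . . . → 6 faults.
Under FIFO: F F F F F F . . . . . F F . F . . F → 10 faults.
A − B = 6 − 10 = -4.

-4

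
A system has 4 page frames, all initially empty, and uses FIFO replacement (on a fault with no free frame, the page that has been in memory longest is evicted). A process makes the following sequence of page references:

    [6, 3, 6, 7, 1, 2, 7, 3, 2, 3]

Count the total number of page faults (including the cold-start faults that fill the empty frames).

5

6 → fault, frames (6)
3 → fault, frames (6 3)
6 → hit
7 → fault, frames (6 3 7)
1 → fault, frames (6 3 7 1)
2 → fault, evict 6, frames (3 7 1 2)
7 → hit
3 → hit
2 → hit
3 → hit
Page faults: 5.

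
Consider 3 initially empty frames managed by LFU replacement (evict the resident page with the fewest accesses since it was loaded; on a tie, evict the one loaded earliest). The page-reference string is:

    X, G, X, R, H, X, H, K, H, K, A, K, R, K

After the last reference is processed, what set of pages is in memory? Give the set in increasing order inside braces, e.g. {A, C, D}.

X → miss, frames (X)
G → miss, frames (X G)
X → hit
R → miss, frames (X G R)
H → miss, evict G, frames (X R H)
X → hit
H → hit
K → miss, evict R, frames (X H K)
H → hit
K → hit
A → miss, evict K, frames (X H A)
K → miss, evict A, frames (X H K)
R → miss, evict K, frames (X H R)
K → miss, evict R, frames (X H K)

{H, K, X}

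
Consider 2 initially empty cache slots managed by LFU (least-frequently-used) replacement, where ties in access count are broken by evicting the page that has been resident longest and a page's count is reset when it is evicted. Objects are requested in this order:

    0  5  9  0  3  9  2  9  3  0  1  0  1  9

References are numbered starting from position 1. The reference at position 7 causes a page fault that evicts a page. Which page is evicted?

pos 1: 0 -> miss, frames (0)
pos 2: 5 -> miss, frames (0 5)
pos 3: 9 -> miss, evict 0, frames (5 9)
pos 4: 0 -> miss, evict 5, frames (9 0)
pos 5: 3 -> miss, evict 9, frames (0 3)
pos 6: 9 -> miss, evict 0, frames (3 9)
pos 7: 2 -> miss, evict 3, frames (9 2)
At position 7, page 3 is evicted.

3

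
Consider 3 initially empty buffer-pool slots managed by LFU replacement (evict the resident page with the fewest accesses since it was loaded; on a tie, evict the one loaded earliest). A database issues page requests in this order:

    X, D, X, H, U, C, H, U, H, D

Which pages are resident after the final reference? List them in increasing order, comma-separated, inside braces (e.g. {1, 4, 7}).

X: fault, frames (X)
D: fault, frames (X D)
X: hit
H: fault, frames (X D H)
U: fault, evict D, frames (X H U)
C: fault, evict H, frames (X U C)
H: fault, evict U, frames (X C H)
U: fault, evict C, frames (X H U)
H: hit
D: fault, evict U, frames (X H D)

{D, H, X}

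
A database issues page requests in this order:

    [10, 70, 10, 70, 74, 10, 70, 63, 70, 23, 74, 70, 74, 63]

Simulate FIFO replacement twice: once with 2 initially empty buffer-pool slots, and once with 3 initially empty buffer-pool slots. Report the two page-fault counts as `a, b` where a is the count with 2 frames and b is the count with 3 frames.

2 frames: F F . . F F F F . F F F . F → 10 faults.
3 frames: F F . . F . . F . F . F F F → 8 faults.
8 < 10: adding a frame reduced faults, as is typical.

10, 8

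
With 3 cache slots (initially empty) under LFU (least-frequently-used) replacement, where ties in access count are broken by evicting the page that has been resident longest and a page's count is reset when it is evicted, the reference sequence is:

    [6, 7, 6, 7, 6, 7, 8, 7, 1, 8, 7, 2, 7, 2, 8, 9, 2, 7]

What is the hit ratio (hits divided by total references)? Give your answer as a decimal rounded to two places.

6 -> fault, frames (6)
7 -> fault, frames (6 7)
6 -> hit
7 -> hit
6 -> hit
7 -> hit
8 -> fault, frames (6 7 8)
7 -> hit
1 -> fault, evict 8, frames (6 7 1)
8 -> fault, evict 1, frames (6 7 8)
7 -> hit
2 -> fault, evict 8, frames (6 7 2)
7 -> hit
2 -> hit
8 -> fault, evict 2, frames (6 7 8)
9 -> fault, evict 8, frames (6 7 9)
2 -> fault, evict 9, frames (6 7 2)
7 -> hit
Hits: 9 of 18 references → 9/18 = 0.5000.

0.50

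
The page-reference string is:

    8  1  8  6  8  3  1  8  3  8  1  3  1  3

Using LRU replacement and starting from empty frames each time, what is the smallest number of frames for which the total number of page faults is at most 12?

f=1: 14 faults
f=2: 9 faults
f=3: 5 faults
f=4: 4 faults
Smallest f with faults ≤ 12 is 2.

2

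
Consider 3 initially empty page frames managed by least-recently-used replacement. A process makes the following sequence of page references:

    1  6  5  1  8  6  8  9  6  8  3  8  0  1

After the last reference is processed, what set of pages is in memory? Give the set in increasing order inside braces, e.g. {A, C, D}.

{0, 1, 8}

1: miss, frames (1)
6: miss, frames (1 6)
5: miss, frames (1 6 5)
1: hit
8: miss, evict 6, frames (5 1 8)
6: miss, evict 5, frames (1 8 6)
8: hit
9: miss, evict 1, frames (6 8 9)
6: hit
8: hit
3: miss, evict 9, frames (6 8 3)
8: hit
0: miss, evict 6, frames (3 8 0)
1: miss, evict 3, frames (8 0 1)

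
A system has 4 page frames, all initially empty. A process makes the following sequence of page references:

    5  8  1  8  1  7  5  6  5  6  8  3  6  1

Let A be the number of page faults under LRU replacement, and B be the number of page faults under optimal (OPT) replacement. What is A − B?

2

Under LRU: F F F . . F . F . . F F . F → 8 faults.
Under OPT: F F F . . F . F . . . F . . → 6 faults.
A − B = 8 − 6 = 2.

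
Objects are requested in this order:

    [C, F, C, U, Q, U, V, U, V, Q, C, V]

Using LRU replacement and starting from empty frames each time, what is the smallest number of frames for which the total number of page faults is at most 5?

f=1: 12 faults
f=2: 8 faults
f=3: 6 faults
f=4: 5 faults
f=5: 5 faults
Smallest f with faults ≤ 5 is 4.

4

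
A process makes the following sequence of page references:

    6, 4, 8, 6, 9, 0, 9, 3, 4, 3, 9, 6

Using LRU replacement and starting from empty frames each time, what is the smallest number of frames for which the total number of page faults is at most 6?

f=1: 12 faults
f=2: 10 faults
f=3: 8 faults
f=4: 8 faults
f=5: 7 faults
f=6: 6 faults
Smallest f with faults ≤ 6 is 6.

6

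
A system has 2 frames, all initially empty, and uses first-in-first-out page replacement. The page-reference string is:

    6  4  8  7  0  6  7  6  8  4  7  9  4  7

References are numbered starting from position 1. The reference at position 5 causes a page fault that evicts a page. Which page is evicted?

pos 1: 6 -> fault, frames [6]
pos 2: 4 -> fault, frames [6, 4]
pos 3: 8 -> fault, evict 6, frames [4, 8]
pos 4: 7 -> fault, evict 4, frames [8, 7]
pos 5: 0 -> fault, evict 8, frames [7, 0]
At position 5, page 8 is evicted.

8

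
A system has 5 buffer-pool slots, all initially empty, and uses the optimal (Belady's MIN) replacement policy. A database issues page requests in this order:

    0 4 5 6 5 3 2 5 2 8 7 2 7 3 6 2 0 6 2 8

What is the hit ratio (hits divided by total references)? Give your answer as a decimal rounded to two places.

0 → fault, frames (0)
4 → fault, frames (0 4)
5 → fault, frames (0 4 5)
6 → fault, frames (0 4 5 6)
5 → hit
3 → fault, frames (0 4 5 6 3)
2 → fault, evict 4, frames (0 5 6 3 2)
5 → hit
2 → hit
8 → fault, evict 5, frames (0 6 3 2 8)
7 → fault, evict 8, frames (0 6 3 2 7)
2 → hit
7 → hit
3 → hit
6 → hit
2 → hit
0 → hit
6 → hit
2 → hit
8 → fault, evict 7, frames (0 6 3 2 8)
Hits: 11 of 20 references → 11/20 = 0.5500.

0.55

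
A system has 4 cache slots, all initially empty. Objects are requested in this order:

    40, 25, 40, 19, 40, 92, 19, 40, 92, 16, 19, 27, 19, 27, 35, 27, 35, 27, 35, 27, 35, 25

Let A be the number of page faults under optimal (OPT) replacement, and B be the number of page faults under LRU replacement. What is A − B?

-1

Under OPT: F F . F . F . . . F . F . . F . . . . . . . → 7 faults.
Under LRU: F F . F . F . . . F . F . . F . . . . . . F → 8 faults.
A − B = 7 − 8 = -1.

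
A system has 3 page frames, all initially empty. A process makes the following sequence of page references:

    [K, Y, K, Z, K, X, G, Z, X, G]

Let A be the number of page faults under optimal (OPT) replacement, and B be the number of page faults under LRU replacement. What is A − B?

-1

Under OPT: F F . F . F F . . . → 5 faults.
Under LRU: F F . F . F F F . . → 6 faults.
A − B = 5 − 6 = -1.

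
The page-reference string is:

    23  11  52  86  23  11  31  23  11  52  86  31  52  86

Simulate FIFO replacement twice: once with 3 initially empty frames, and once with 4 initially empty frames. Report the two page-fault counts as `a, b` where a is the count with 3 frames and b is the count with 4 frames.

9, 10

3 frames: F F F F F F F . . F F . . . → 9 faults.
4 frames: F F F F . . F F F F F F . . → 10 faults.
10 > 9: adding a frame increased faults — Belady's anomaly.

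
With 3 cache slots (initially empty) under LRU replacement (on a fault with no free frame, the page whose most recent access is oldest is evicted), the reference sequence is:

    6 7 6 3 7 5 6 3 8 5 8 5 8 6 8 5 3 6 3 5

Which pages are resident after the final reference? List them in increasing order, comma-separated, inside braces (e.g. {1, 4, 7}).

{3, 5, 6}

6 → miss, frames (6)
7 → miss, frames (6 7)
6 → hit
3 → miss, frames (7 6 3)
7 → hit
5 → miss, evict 6, frames (3 7 5)
6 → miss, evict 3, frames (7 5 6)
3 → miss, evict 7, frames (5 6 3)
8 → miss, evict 5, frames (6 3 8)
5 → miss, evict 6, frames (3 8 5)
8 → hit
5 → hit
8 → hit
6 → miss, evict 3, frames (5 8 6)
8 → hit
5 → hit
3 → miss, evict 6, frames (8 5 3)
6 → miss, evict 8, frames (5 3 6)
3 → hit
5 → hit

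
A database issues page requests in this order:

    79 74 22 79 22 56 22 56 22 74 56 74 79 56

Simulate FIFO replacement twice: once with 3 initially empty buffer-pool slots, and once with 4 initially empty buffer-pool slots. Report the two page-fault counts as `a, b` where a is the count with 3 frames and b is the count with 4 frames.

3 frames: F F F . . F . . . . . . F . → 5 faults.
4 frames: F F F . . F . . . . . . . . → 4 faults.
4 < 5: adding a frame reduced faults, as is typical.

5, 4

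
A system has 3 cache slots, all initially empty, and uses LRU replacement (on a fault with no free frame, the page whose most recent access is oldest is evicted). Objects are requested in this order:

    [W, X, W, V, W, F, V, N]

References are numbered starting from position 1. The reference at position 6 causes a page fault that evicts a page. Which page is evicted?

X

pos 1: W → fault, frames {W}
pos 2: X → fault, frames {W,X}
pos 3: W → hit
pos 4: V → fault, frames {X,W,V}
pos 5: W → hit
pos 6: F → fault, evict X, frames {V,W,F}
At position 6, page X is evicted.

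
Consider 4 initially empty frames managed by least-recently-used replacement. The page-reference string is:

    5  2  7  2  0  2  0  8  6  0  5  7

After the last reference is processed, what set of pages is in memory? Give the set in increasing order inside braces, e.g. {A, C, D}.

5 → miss, frames {5}
2 → miss, frames {5,2}
7 → miss, frames {5,2,7}
2 → hit
0 → miss, frames {5,7,2,0}
2 → hit
0 → hit
8 → miss, evict 5, frames {7,2,0,8}
6 → miss, evict 7, frames {2,0,8,6}
0 → hit
5 → miss, evict 2, frames {8,6,0,5}
7 → miss, evict 8, frames {6,0,5,7}

{0, 5, 6, 7}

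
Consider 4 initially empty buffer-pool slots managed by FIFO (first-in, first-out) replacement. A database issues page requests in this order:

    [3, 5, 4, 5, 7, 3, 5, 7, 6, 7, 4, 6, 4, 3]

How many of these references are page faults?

3 -> fault, frames {3}
5 -> fault, frames {3,5}
4 -> fault, frames {3,5,4}
5 -> hit
7 -> fault, frames {3,5,4,7}
3 -> hit
5 -> hit
7 -> hit
6 -> fault, evict 3, frames {5,4,7,6}
7 -> hit
4 -> hit
6 -> hit
4 -> hit
3 -> fault, evict 5, frames {4,7,6,3}
Page faults: 6.

6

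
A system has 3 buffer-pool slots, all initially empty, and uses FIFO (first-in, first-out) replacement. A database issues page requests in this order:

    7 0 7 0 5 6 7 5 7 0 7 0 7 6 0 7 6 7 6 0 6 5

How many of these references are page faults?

7: fault, frames {7}
0: fault, frames {7,0}
7: hit
0: hit
5: fault, frames {7,0,5}
6: fault, evict 7, frames {0,5,6}
7: fault, evict 0, frames {5,6,7}
5: hit
7: hit
0: fault, evict 5, frames {6,7,0}
7: hit
0: hit
7: hit
6: hit
0: hit
7: hit
6: hit
7: hit
6: hit
0: hit
6: hit
5: fault, evict 6, frames {7,0,5}
Page faults: 7.

7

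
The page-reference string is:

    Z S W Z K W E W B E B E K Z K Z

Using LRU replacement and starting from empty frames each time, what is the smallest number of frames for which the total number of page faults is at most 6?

5

f=1: 16 faults
f=2: 11 faults
f=3: 8 faults
f=4: 7 faults
f=5: 6 faults
f=6: 6 faults
Smallest f with faults ≤ 6 is 5.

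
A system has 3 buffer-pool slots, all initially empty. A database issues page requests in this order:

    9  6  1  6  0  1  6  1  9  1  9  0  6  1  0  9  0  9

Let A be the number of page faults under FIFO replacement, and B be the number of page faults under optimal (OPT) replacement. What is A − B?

Under FIFO: F F F . F . . . F . . . F F F F . . → 9 faults.
Under OPT: F F F . F . . . F . . . F . . F . . → 7 faults.
A − B = 9 − 7 = 2.

2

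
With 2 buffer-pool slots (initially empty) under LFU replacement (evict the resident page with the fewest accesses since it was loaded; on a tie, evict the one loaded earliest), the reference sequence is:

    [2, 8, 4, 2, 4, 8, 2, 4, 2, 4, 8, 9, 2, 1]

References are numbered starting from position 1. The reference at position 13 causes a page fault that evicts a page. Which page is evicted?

9

pos 1: 2 -> fault, frames (2)
pos 2: 8 -> fault, frames (2 8)
pos 3: 4 -> fault, evict 2, frames (8 4)
pos 4: 2 -> fault, evict 8, frames (4 2)
pos 5: 4 -> hit
pos 6: 8 -> fault, evict 2, frames (4 8)
pos 7: 2 -> fault, evict 8, frames (4 2)
pos 8: 4 -> hit
pos 9: 2 -> hit
pos 10: 4 -> hit
pos 11: 8 -> fault, evict 2, frames (4 8)
pos 12: 9 -> fault, evict 8, frames (4 9)
pos 13: 2 -> fault, evict 9, frames (4 2)
At position 13, page 9 is evicted.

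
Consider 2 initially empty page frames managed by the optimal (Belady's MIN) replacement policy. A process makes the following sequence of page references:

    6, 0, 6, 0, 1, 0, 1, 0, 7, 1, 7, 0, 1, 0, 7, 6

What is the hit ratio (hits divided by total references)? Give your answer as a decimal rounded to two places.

6 → miss, frames {6}
0 → miss, frames {6,0}
6 → hit
0 → hit
1 → miss, evict 6, frames {0,1}
0 → hit
1 → hit
0 → hit
7 → miss, evict 0, frames {1,7}
1 → hit
7 → hit
0 → miss, evict 7, frames {1,0}
1 → hit
0 → hit
7 → miss, evict 0, frames {1,7}
6 → miss, evict 7, frames {1,6}
Hits: 9 of 16 references → 9/16 = 0.5625.

0.56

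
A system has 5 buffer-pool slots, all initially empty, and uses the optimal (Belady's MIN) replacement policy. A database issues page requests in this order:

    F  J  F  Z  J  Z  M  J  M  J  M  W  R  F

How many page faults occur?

F: miss, frames (F)
J: miss, frames (F J)
F: hit
Z: miss, frames (F J Z)
J: hit
Z: hit
M: miss, frames (F J Z M)
J: hit
M: hit
J: hit
M: hit
W: miss, frames (F J Z M W)
R: miss, evict W, frames (F J Z M R)
F: hit
Page faults: 6.

6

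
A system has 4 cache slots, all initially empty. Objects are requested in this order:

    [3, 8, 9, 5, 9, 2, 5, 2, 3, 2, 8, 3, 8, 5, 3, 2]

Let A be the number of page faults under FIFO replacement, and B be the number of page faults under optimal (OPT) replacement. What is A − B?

Under FIFO: F F F F . F . . F . F . . . . . → 7 faults.
Under OPT: F F F F . F . . . . . . . . . . → 5 faults.
A − B = 7 − 5 = 2.

2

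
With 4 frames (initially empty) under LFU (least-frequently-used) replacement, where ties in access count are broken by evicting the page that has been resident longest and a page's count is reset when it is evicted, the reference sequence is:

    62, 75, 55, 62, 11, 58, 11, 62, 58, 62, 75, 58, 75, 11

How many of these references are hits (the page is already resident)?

62 → miss, frames (62)
75 → miss, frames (62 75)
55 → miss, frames (62 75 55)
62 → hit
11 → miss, frames (62 75 55 11)
58 → miss, evict 75, frames (62 55 11 58)
11 → hit
62 → hit
58 → hit
62 → hit
75 → miss, evict 55, frames (62 11 58 75)
58 → hit
75 → hit
11 → hit
Hits: 8.

8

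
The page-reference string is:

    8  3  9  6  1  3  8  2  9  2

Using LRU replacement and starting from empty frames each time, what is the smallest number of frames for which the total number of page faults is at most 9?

f=1: 10 faults
f=2: 9 faults
f=3: 9 faults
f=4: 8 faults
f=5: 7 faults
f=6: 6 faults
Smallest f with faults ≤ 9 is 2.

2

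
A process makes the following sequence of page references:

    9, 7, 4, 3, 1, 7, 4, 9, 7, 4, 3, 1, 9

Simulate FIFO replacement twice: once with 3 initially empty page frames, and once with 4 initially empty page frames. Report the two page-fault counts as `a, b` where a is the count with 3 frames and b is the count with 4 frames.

3 frames: F F F F F F F F . . F F . → 10 faults.
4 frames: F F F F F . . F F F F F F → 11 faults.
11 > 10: adding a frame increased faults — Belady's anomaly.

10, 11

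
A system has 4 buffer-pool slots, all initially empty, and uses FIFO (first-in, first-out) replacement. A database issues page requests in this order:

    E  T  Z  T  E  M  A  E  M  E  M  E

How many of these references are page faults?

6

E -> fault, frames {E}
T -> fault, frames {E,T}
Z -> fault, frames {E,T,Z}
T -> hit
E -> hit
M -> fault, frames {E,T,Z,M}
A -> fault, evict E, frames {T,Z,M,A}
E -> fault, evict T, frames {Z,M,A,E}
M -> hit
E -> hit
M -> hit
E -> hit
Page faults: 6.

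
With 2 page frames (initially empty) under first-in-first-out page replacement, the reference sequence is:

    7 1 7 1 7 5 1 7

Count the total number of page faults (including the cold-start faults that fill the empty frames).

4

7 → fault, frames (7)
1 → fault, frames (7 1)
7 → hit
1 → hit
7 → hit
5 → fault, evict 7, frames (1 5)
1 → hit
7 → fault, evict 1, frames (5 7)
Page faults: 4.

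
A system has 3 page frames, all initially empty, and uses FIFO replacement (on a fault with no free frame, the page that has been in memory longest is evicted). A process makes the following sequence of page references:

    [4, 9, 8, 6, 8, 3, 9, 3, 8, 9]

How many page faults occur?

4 -> fault, frames {4}
9 -> fault, frames {4,9}
8 -> fault, frames {4,9,8}
6 -> fault, evict 4, frames {9,8,6}
8 -> hit
3 -> fault, evict 9, frames {8,6,3}
9 -> fault, evict 8, frames {6,3,9}
3 -> hit
8 -> fault, evict 6, frames {3,9,8}
9 -> hit
Page faults: 7.

7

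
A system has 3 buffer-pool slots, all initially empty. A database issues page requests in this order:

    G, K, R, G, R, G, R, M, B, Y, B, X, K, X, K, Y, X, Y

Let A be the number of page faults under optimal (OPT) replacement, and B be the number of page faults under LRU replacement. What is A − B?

Under OPT: F F F . . . . F F F . F . . . . . . → 7 faults.
Under LRU: F F F . . . . F F F . F F . . F . . → 9 faults.
A − B = 7 − 9 = -2.

-2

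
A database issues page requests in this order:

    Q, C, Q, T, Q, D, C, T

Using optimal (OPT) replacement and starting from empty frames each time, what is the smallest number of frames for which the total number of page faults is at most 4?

3

f=1: 8 faults
f=2: 5 faults
f=3: 4 faults
f=4: 4 faults
Smallest f with faults ≤ 4 is 3.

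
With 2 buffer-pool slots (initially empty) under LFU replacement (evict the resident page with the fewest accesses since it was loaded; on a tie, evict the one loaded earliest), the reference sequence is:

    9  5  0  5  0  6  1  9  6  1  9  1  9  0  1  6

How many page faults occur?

9: fault, frames {9}
5: fault, frames {9,5}
0: fault, evict 9, frames {5,0}
5: hit
0: hit
6: fault, evict 5, frames {0,6}
1: fault, evict 6, frames {0,1}
9: fault, evict 1, frames {0,9}
6: fault, evict 9, frames {0,6}
1: fault, evict 6, frames {0,1}
9: fault, evict 1, frames {0,9}
1: fault, evict 9, frames {0,1}
9: fault, evict 1, frames {0,9}
0: hit
1: fault, evict 9, frames {0,1}
6: fault, evict 1, frames {0,6}
Page faults: 13.

13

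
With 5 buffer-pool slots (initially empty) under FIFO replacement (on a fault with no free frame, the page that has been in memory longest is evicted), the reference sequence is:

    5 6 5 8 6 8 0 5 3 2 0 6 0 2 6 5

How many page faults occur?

5 -> miss, frames [5]
6 -> miss, frames [5, 6]
5 -> hit
8 -> miss, frames [5, 6, 8]
6 -> hit
8 -> hit
0 -> miss, frames [5, 6, 8, 0]
5 -> hit
3 -> miss, frames [5, 6, 8, 0, 3]
2 -> miss, evict 5, frames [6, 8, 0, 3, 2]
0 -> hit
6 -> hit
0 -> hit
2 -> hit
6 -> hit
5 -> miss, evict 6, frames [8, 0, 3, 2, 5]
Page faults: 7.

7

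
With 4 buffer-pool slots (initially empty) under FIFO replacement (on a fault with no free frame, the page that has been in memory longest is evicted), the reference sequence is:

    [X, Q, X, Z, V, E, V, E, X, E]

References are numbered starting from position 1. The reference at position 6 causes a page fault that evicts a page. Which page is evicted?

pos 1: X: miss, frames {X}
pos 2: Q: miss, frames {X,Q}
pos 3: X: hit
pos 4: Z: miss, frames {X,Q,Z}
pos 5: V: miss, frames {X,Q,Z,V}
pos 6: E: miss, evict X, frames {Q,Z,V,E}
At position 6, page X is evicted.

X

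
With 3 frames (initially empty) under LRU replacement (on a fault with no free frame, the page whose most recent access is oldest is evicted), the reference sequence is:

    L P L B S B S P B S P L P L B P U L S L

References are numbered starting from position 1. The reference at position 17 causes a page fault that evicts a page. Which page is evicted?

pos 1: L: miss, frames {L}
pos 2: P: miss, frames {L,P}
pos 3: L: hit
pos 4: B: miss, frames {P,L,B}
pos 5: S: miss, evict P, frames {L,B,S}
pos 6: B: hit
pos 7: S: hit
pos 8: P: miss, evict L, frames {B,S,P}
pos 9: B: hit
pos 10: S: hit
pos 11: P: hit
pos 12: L: miss, evict B, frames {S,P,L}
pos 13: P: hit
pos 14: L: hit
pos 15: B: miss, evict S, frames {P,L,B}
pos 16: P: hit
pos 17: U: miss, evict L, frames {B,P,U}
At position 17, page L is evicted.

L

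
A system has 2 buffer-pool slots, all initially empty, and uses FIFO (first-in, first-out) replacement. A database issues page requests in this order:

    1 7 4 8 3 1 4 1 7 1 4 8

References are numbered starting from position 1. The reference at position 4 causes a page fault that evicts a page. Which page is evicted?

7

pos 1: 1: miss, frames {1}
pos 2: 7: miss, frames {1,7}
pos 3: 4: miss, evict 1, frames {7,4}
pos 4: 8: miss, evict 7, frames {4,8}
At position 4, page 7 is evicted.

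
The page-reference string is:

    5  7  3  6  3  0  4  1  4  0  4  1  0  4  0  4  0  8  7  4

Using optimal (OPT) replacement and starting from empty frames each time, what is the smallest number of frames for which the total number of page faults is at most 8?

4

f=1: 20 faults
f=2: 12 faults
f=3: 9 faults
f=4: 8 faults
f=5: 8 faults
f=6: 8 faults
f=7: 8 faults
f=8: 8 faults
Smallest f with faults ≤ 8 is 4.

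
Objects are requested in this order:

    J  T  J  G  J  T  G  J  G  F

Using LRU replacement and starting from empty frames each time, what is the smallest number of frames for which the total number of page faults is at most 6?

3

f=1: 10 faults
f=2: 7 faults
f=3: 4 faults
f=4: 4 faults
Smallest f with faults ≤ 6 is 3.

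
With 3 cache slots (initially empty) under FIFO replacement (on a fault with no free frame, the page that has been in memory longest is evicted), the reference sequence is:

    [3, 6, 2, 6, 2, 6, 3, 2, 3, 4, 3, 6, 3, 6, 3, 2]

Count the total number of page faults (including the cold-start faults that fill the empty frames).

3 -> miss, frames {3}
6 -> miss, frames {3,6}
2 -> miss, frames {3,6,2}
6 -> hit
2 -> hit
6 -> hit
3 -> hit
2 -> hit
3 -> hit
4 -> miss, evict 3, frames {6,2,4}
3 -> miss, evict 6, frames {2,4,3}
6 -> miss, evict 2, frames {4,3,6}
3 -> hit
6 -> hit
3 -> hit
2 -> miss, evict 4, frames {3,6,2}
Page faults: 7.

7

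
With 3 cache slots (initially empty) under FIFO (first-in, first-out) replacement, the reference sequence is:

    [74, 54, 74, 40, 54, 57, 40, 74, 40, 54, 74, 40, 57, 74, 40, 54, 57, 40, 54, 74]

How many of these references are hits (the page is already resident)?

74: fault, frames [74]
54: fault, frames [74, 54]
74: hit
40: fault, frames [74, 54, 40]
54: hit
57: fault, evict 74, frames [54, 40, 57]
40: hit
74: fault, evict 54, frames [40, 57, 74]
40: hit
54: fault, evict 40, frames [57, 74, 54]
74: hit
40: fault, evict 57, frames [74, 54, 40]
57: fault, evict 74, frames [54, 40, 57]
74: fault, evict 54, frames [40, 57, 74]
40: hit
54: fault, evict 40, frames [57, 74, 54]
57: hit
40: fault, evict 57, frames [74, 54, 40]
54: hit
74: hit
Hits: 9.

9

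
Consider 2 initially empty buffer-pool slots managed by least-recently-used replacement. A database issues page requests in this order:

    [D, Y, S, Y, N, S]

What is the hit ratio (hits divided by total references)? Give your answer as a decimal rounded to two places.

D: miss, frames {D}
Y: miss, frames {D,Y}
S: miss, evict D, frames {Y,S}
Y: hit
N: miss, evict S, frames {Y,N}
S: miss, evict Y, frames {N,S}
Hits: 1 of 6 references → 1/6 = 0.1667.

0.17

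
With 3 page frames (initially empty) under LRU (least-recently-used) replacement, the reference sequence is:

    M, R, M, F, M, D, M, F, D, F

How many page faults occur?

M -> miss, frames [M]
R -> miss, frames [M, R]
M -> hit
F -> miss, frames [R, M, F]
M -> hit
D -> miss, evict R, frames [F, M, D]
M -> hit
F -> hit
D -> hit
F -> hit
Page faults: 4.

4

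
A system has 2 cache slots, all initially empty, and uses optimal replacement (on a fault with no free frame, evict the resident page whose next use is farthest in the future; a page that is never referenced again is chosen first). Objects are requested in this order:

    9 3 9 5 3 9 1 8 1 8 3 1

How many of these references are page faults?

7

9 -> miss, frames [9]
3 -> miss, frames [9, 3]
9 -> hit
5 -> miss, evict 9, frames [3, 5]
3 -> hit
9 -> miss, evict 5, frames [3, 9]
1 -> miss, evict 9, frames [3, 1]
8 -> miss, evict 3, frames [1, 8]
1 -> hit
8 -> hit
3 -> miss, evict 8, frames [1, 3]
1 -> hit
Page faults: 7.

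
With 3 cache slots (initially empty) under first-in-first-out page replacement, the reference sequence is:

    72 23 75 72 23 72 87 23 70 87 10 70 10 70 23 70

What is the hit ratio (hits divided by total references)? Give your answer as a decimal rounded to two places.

0.56

72 -> miss, frames (72)
23 -> miss, frames (72 23)
75 -> miss, frames (72 23 75)
72 -> hit
23 -> hit
72 -> hit
87 -> miss, evict 72, frames (23 75 87)
23 -> hit
70 -> miss, evict 23, frames (75 87 70)
87 -> hit
10 -> miss, evict 75, frames (87 70 10)
70 -> hit
10 -> hit
70 -> hit
23 -> miss, evict 87, frames (70 10 23)
70 -> hit
Hits: 9 of 16 references → 9/16 = 0.5625.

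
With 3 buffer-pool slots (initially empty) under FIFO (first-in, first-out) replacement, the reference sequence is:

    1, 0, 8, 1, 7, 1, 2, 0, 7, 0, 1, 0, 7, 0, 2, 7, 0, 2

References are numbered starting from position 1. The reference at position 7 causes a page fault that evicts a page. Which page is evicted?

8

pos 1: 1 -> miss, frames (1)
pos 2: 0 -> miss, frames (1 0)
pos 3: 8 -> miss, frames (1 0 8)
pos 4: 1 -> hit
pos 5: 7 -> miss, evict 1, frames (0 8 7)
pos 6: 1 -> miss, evict 0, frames (8 7 1)
pos 7: 2 -> miss, evict 8, frames (7 1 2)
At position 7, page 8 is evicted.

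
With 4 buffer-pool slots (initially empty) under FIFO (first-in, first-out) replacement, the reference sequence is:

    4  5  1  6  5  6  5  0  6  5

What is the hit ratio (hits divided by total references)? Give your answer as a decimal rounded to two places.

4: miss, frames {4}
5: miss, frames {4,5}
1: miss, frames {4,5,1}
6: miss, frames {4,5,1,6}
5: hit
6: hit
5: hit
0: miss, evict 4, frames {5,1,6,0}
6: hit
5: hit
Hits: 5 of 10 references → 5/10 = 0.5000.

0.50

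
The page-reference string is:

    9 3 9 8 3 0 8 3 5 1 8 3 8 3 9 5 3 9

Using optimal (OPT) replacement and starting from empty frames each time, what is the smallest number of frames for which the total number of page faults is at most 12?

2

f=1: 18 faults
f=2: 11 faults
f=3: 8 faults
f=4: 7 faults
f=5: 6 faults
f=6: 6 faults
Smallest f with faults ≤ 12 is 2.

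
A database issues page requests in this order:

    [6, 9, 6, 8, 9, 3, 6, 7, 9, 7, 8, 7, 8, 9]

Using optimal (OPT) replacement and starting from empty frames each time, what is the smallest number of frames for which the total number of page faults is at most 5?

f=1: 14 faults
f=2: 8 faults
f=3: 6 faults
f=4: 5 faults
f=5: 5 faults
Smallest f with faults ≤ 5 is 4.

4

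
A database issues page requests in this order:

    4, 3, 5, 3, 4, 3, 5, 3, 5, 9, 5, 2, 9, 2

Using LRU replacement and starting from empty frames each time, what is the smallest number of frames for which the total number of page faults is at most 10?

2

f=1: 14 faults
f=2: 8 faults
f=3: 5 faults
f=4: 5 faults
f=5: 5 faults
Smallest f with faults ≤ 10 is 2.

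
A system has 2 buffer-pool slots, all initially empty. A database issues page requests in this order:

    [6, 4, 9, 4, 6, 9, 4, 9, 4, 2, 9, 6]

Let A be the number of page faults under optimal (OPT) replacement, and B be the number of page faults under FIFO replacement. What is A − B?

-1

Under OPT: F F F . F . F . . F . F → 7 faults.
Under FIFO: F F F . F . F F . F . F → 8 faults.
A − B = 7 − 8 = -1.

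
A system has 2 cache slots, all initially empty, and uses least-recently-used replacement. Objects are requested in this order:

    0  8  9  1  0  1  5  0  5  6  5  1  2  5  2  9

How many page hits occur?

4

0 -> miss, frames {0}
8 -> miss, frames {0,8}
9 -> miss, evict 0, frames {8,9}
1 -> miss, evict 8, frames {9,1}
0 -> miss, evict 9, frames {1,0}
1 -> hit
5 -> miss, evict 0, frames {1,5}
0 -> miss, evict 1, frames {5,0}
5 -> hit
6 -> miss, evict 0, frames {5,6}
5 -> hit
1 -> miss, evict 6, frames {5,1}
2 -> miss, evict 5, frames {1,2}
5 -> miss, evict 1, frames {2,5}
2 -> hit
9 -> miss, evict 5, frames {2,9}
Hits: 4.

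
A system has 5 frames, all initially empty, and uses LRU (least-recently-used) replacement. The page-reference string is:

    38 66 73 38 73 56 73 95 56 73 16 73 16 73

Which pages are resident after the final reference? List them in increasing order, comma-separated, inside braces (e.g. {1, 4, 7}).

38 -> miss, frames (38)
66 -> miss, frames (38 66)
73 -> miss, frames (38 66 73)
38 -> hit
73 -> hit
56 -> miss, frames (66 38 73 56)
73 -> hit
95 -> miss, frames (66 38 56 73 95)
56 -> hit
73 -> hit
16 -> miss, evict 66, frames (38 95 56 73 16)
73 -> hit
16 -> hit
73 -> hit

{16, 38, 56, 73, 95}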